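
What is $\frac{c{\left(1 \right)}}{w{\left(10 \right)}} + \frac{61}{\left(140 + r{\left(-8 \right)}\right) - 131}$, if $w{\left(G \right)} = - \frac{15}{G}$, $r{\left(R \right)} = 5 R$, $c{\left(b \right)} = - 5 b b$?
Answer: $\frac{127}{93} \approx 1.3656$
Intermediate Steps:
$c{\left(b \right)} = - 5 b^{2}$
$\frac{c{\left(1 \right)}}{w{\left(10 \right)}} + \frac{61}{\left(140 + r{\left(-8 \right)}\right) - 131} = \frac{\left(-5\right) 1^{2}}{\left(-15\right) \frac{1}{10}} + \frac{61}{\left(140 + 5 \left(-8\right)\right) - 131} = \frac{\left(-5\right) 1}{\left(-15\right) \frac{1}{10}} + \frac{61}{\left(140 - 40\right) - 131} = - \frac{5}{- \frac{3}{2}} + \frac{61}{100 - 131} = \left(-5\right) \left(- \frac{2}{3}\right) + \frac{61}{-31} = \frac{10}{3} + 61 \left(- \frac{1}{31}\right) = \frac{10}{3} - \frac{61}{31} = \frac{127}{93}$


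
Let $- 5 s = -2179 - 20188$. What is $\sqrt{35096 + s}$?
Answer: $\frac{3 \sqrt{109915}}{5} \approx 198.92$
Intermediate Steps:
$s = \frac{22367}{5}$ ($s = - \frac{-2179 - 20188}{5} = \left(- \frac{1}{5}\right) \left(-22367\right) = \frac{22367}{5} \approx 4473.4$)
$\sqrt{35096 + s} = \sqrt{35096 + \frac{22367}{5}} = \sqrt{\frac{197847}{5}} = \frac{3 \sqrt{109915}}{5}$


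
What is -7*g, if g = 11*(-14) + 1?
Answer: 1071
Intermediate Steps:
g = -153 (g = -154 + 1 = -153)
-7*g = -7*(-153) = 1071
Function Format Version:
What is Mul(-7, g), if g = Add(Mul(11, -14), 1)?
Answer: 1071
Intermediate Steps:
g = -153 (g = Add(-154, 1) = -153)
Mul(-7, g) = Mul(-7, -153) = 1071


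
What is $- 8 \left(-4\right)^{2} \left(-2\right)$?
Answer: $256$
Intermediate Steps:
$- 8 \left(-4\right)^{2} \left(-2\right) = \left(-8\right) 16 \left(-2\right) = \left(-128\right) \left(-2\right) = 256$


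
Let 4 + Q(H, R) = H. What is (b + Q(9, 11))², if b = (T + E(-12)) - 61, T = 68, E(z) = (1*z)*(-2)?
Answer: 1296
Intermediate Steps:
E(z) = -2*z (E(z) = z*(-2) = -2*z)
Q(H, R) = -4 + H
b = 31 (b = (68 - 2*(-12)) - 61 = (68 + 24) - 61 = 92 - 61 = 31)
(b + Q(9, 11))² = (31 + (-4 + 9))² = (31 + 5)² = 36² = 1296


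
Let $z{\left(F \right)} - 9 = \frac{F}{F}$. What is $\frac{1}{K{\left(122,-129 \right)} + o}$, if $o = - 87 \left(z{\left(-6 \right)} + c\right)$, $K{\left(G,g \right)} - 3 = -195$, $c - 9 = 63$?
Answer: $- \frac{1}{7326} \approx -0.0001365$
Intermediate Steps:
$c = 72$ ($c = 9 + 63 = 72$)
$K{\left(G,g \right)} = -192$ ($K{\left(G,g \right)} = 3 - 195 = -192$)
$z{\left(F \right)} = 10$ ($z{\left(F \right)} = 9 + \frac{F}{F} = 9 + 1 = 10$)
$o = -7134$ ($o = - 87 \left(10 + 72\right) = \left(-87\right) 82 = -7134$)
$\frac{1}{K{\left(122,-129 \right)} + o} = \frac{1}{-192 - 7134} = \frac{1}{-7326} = - \frac{1}{7326}$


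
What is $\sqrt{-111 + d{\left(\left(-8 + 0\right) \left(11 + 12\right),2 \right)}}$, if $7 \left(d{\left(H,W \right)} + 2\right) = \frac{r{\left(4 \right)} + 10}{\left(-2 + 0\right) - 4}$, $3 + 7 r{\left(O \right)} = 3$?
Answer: $\frac{i \sqrt{49938}}{21} \approx 10.641 i$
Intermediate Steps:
$r{\left(O \right)} = 0$ ($r{\left(O \right)} = - \frac{3}{7} + \frac{1}{7} \cdot 3 = - \frac{3}{7} + \frac{3}{7} = 0$)
$d{\left(H,W \right)} = - \frac{47}{21}$ ($d{\left(H,W \right)} = -2 + \frac{\left(0 + 10\right) \frac{1}{\left(-2 + 0\right) - 4}}{7} = -2 + \frac{10 \frac{1}{-2 - 4}}{7} = -2 + \frac{10 \frac{1}{-6}}{7} = -2 + \frac{10 \left(- \frac{1}{6}\right)}{7} = -2 + \frac{1}{7} \left(- \frac{5}{3}\right) = -2 - \frac{5}{21} = - \frac{47}{21}$)
$\sqrt{-111 + d{\left(\left(-8 + 0\right) \left(11 + 12\right),2 \right)}} = \sqrt{-111 - \frac{47}{21}} = \sqrt{- \frac{2378}{21}} = \frac{i \sqrt{49938}}{21}$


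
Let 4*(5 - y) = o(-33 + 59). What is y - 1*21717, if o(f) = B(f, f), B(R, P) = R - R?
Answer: -21712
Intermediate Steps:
B(R, P) = 0
o(f) = 0
y = 5 (y = 5 - ¼*0 = 5 + 0 = 5)
y - 1*21717 = 5 - 1*21717 = 5 - 21717 = -21712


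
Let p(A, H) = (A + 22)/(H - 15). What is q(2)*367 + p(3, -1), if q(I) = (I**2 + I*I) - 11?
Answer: -17641/16 ≈ -1102.6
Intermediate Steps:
q(I) = -11 + 2*I**2 (q(I) = (I**2 + I**2) - 11 = 2*I**2 - 11 = -11 + 2*I**2)
p(A, H) = (22 + A)/(-15 + H)
q(2)*367 + p(3, -1) = (-11 + 2*2**2)*367 + (22 + 3)/(-15 - 1) = (-11 + 2*4)*367 + 25/(-16) = (-11 + 8)*367 - 1/16*25 = -3*367 - 25/16 = -1101 - 25/16 = -17641/16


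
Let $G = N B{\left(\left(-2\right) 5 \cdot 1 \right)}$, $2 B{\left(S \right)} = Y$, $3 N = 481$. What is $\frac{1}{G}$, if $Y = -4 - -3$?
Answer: $- \frac{6}{481} \approx -0.012474$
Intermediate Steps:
$N = \frac{481}{3}$ ($N = \frac{1}{3} \cdot 481 = \frac{481}{3} \approx 160.33$)
$Y = -1$ ($Y = -4 + 3 = -1$)
$B{\left(S \right)} = - \frac{1}{2}$ ($B{\left(S \right)} = \frac{1}{2} \left(-1\right) = - \frac{1}{2}$)
$G = - \frac{481}{6}$ ($G = \frac{481}{3} \left(- \frac{1}{2}\right) = - \frac{481}{6} \approx -80.167$)
$\frac{1}{G} = \frac{1}{- \frac{481}{6}} = - \frac{6}{481}$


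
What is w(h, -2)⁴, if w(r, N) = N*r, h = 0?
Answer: 0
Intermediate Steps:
w(h, -2)⁴ = (-2*0)⁴ = 0⁴ = 0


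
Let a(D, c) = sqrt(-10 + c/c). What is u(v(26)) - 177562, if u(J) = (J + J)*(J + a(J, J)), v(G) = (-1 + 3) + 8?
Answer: -177362 + 60*I ≈ -1.7736e+5 + 60.0*I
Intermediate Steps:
a(D, c) = 3*I (a(D, c) = sqrt(-10 + 1) = sqrt(-9) = 3*I)
v(G) = 10 (v(G) = 2 + 8 = 10)
u(J) = 2*J*(J + 3*I) (u(J) = (J + J)*(J + 3*I) = (2*J)*(J + 3*I) = 2*J*(J + 3*I))
u(v(26)) - 177562 = 2*10*(10 + 3*I) - 177562 = (200 + 60*I) - 177562 = -177362 + 60*I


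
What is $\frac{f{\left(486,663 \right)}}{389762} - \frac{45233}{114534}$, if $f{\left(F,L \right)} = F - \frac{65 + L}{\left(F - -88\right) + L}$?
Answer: $- \frac{10869833462483}{27610459061598} \approx -0.39369$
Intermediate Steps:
$f{\left(F,L \right)} = F - \frac{65 + L}{88 + F + L}$ ($f{\left(F,L \right)} = F - \frac{65 + L}{\left(F + 88\right) + L} = F - \frac{65 + L}{\left(88 + F\right) + L} = F - \frac{65 + L}{88 + F + L}$)
$\frac{f{\left(486,663 \right)}}{389762} - \frac{45233}{114534} = \frac{\frac{1}{88 + 486 + 663} \left(-65 + 486^{2} - 663 + 88 \cdot 486 + 486 \cdot 663\right)}{389762} - \frac{45233}{114534} = \frac{-65 + 236196 - 663 + 42768 + 322218}{1237} \cdot \frac{1}{389762} - \frac{45233}{114534} = \frac{1}{1237} \cdot 600454 \cdot \frac{1}{389762} - \frac{45233}{114534} = \frac{600454}{1237} \cdot \frac{1}{389762} - \frac{45233}{114534} = \frac{300227}{241067797} - \frac{45233}{114534} = - \frac{10869833462483}{27610459061598}$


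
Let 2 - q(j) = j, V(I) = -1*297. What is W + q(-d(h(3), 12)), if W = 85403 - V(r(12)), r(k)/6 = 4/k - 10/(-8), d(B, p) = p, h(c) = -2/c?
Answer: 85714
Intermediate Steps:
r(k) = 15/2 + 24/k (r(k) = 6*(4/k - 10/(-8)) = 6*(4/k - 10*(-⅛)) = 6*(4/k + 5/4) = 6*(5/4 + 4/k) = 15/2 + 24/k)
V(I) = -297
q(j) = 2 - j
W = 85700 (W = 85403 - 1*(-297) = 85403 + 297 = 85700)
W + q(-d(h(3), 12)) = 85700 + (2 - (-1)*12) = 85700 + (2 - 1*(-12)) = 85700 + (2 + 12) = 85700 + 14 = 85714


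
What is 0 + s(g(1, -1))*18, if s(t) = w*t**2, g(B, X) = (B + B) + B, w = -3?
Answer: -486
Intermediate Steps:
g(B, X) = 3*B (g(B, X) = 2*B + B = 3*B)
s(t) = -3*t**2
0 + s(g(1, -1))*18 = 0 - 3*(3*1)**2*18 = 0 - 3*3**2*18 = 0 - 3*9*18 = 0 - 27*18 = 0 - 486 = -486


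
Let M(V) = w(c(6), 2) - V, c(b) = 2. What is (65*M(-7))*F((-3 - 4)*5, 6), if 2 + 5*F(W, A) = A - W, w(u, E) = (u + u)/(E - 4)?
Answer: 2535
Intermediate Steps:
w(u, E) = 2*u/(-4 + E) (w(u, E) = (2*u)/(-4 + E) = 2*u/(-4 + E))
F(W, A) = -⅖ - W/5 + A/5 (F(W, A) = -⅖ + (A - W)/5 = -⅖ + (-W/5 + A/5) = -⅖ - W/5 + A/5)
M(V) = -2 - V (M(V) = 2*2/(-4 + 2) - V = 2*2/(-2) - V = 2*2*(-½) - V = -2 - V)
(65*M(-7))*F((-3 - 4)*5, 6) = (65*(-2 - 1*(-7)))*(-⅖ - (-3 - 4)*5/5 + (⅕)*6) = (65*(-2 + 7))*(-⅖ - (-7)*5/5 + 6/5) = (65*5)*(-⅖ - ⅕*(-35) + 6/5) = 325*(-⅖ + 7 + 6/5) = 325*(39/5) = 2535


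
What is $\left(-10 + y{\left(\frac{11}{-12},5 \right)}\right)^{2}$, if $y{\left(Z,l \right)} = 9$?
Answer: $1$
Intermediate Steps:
$\left(-10 + y{\left(\frac{11}{-12},5 \right)}\right)^{2} = \left(-10 + 9\right)^{2} = \left(-1\right)^{2} = 1$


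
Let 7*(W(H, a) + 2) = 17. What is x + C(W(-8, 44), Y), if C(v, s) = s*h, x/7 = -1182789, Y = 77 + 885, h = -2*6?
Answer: -8291067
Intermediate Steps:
h = -12
W(H, a) = 3/7 (W(H, a) = -2 + (1/7)*17 = -2 + 17/7 = 3/7)
Y = 962
x = -8279523 (x = 7*(-1182789) = -8279523)
C(v, s) = -12*s (C(v, s) = s*(-12) = -12*s)
x + C(W(-8, 44), Y) = -8279523 - 12*962 = -8279523 - 11544 = -8291067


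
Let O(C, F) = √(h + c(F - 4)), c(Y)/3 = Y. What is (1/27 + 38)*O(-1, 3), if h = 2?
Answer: 1027*I/27 ≈ 38.037*I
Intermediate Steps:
c(Y) = 3*Y
O(C, F) = √(-10 + 3*F) (O(C, F) = √(2 + 3*(F - 4)) = √(2 + 3*(-4 + F)) = √(2 + (-12 + 3*F)) = √(-10 + 3*F))
(1/27 + 38)*O(-1, 3) = (1/27 + 38)*√(-10 + 3*3) = (1/27 + 38)*√(-10 + 9) = 1027*√(-1)/27 = 1027*I/27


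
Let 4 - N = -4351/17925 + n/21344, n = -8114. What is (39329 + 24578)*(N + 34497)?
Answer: 421786752872046679/191295600 ≈ 2.2049e+9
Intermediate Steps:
N = 884337997/191295600 (N = 4 - (-4351/17925 - 8114/21344) = 4 - (-4351*1/17925 - 8114*1/21344) = 4 - (-4351/17925 - 4057/10672) = 4 - 1*(-119155597/191295600) = 4 + 119155597/191295600 = 884337997/191295600 ≈ 4.6229)
(39329 + 24578)*(N + 34497) = (39329 + 24578)*(884337997/191295600 + 34497) = 63907*(6600008651197/191295600) = 421786752872046679/191295600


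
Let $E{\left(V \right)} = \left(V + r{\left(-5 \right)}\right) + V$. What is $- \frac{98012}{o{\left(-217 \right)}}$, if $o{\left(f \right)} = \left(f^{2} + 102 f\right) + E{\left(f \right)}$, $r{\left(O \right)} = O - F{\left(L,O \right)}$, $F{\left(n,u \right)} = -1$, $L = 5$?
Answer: $- \frac{98012}{24517} \approx -3.9977$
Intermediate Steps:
$r{\left(O \right)} = 1 + O$ ($r{\left(O \right)} = O - -1 = O + 1 = 1 + O$)
$E{\left(V \right)} = -4 + 2 V$ ($E{\left(V \right)} = \left(V + \left(1 - 5\right)\right) + V = \left(V - 4\right) + V = \left(-4 + V\right) + V = -4 + 2 V$)
$o{\left(f \right)} = -4 + f^{2} + 104 f$ ($o{\left(f \right)} = \left(f^{2} + 102 f\right) + \left(-4 + 2 f\right) = -4 + f^{2} + 104 f$)
$- \frac{98012}{o{\left(-217 \right)}} = - \frac{98012}{-4 + \left(-217\right)^{2} + 104 \left(-217\right)} = - \frac{98012}{-4 + 47089 - 22568} = - \frac{98012}{24517}$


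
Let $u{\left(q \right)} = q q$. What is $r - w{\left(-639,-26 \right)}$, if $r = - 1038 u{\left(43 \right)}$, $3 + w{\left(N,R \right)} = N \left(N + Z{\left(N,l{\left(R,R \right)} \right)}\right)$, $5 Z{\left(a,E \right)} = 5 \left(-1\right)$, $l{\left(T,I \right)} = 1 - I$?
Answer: $-2328219$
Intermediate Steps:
$u{\left(q \right)} = q^{2}$
$Z{\left(a,E \right)} = -1$ ($Z{\left(a,E \right)} = \frac{5 \left(-1\right)}{5} = \frac{1}{5} \left(-5\right) = -1$)
$w{\left(N,R \right)} = -3 + N \left(-1 + N\right)$ ($w{\left(N,R \right)} = -3 + N \left(N - 1\right) = -3 + N \left(-1 + N\right)$)
$r = -1919262$ ($r = - 1038 \cdot 43^{2} = \left(-1038\right) 1849 = -1919262$)
$r - w{\left(-639,-26 \right)} = -1919262 - \left(-3 + \left(-639\right)^{2} - -639\right) = -1919262 - \left(-3 + 408321 + 639\right) = -1919262 - 408957 = -2328219$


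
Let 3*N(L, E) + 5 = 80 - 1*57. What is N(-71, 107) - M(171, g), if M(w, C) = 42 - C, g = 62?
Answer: 26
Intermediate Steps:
N(L, E) = 6 (N(L, E) = -5/3 + (80 - 1*57)/3 = -5/3 + (80 - 57)/3 = -5/3 + (⅓)*23 = -5/3 + 23/3 = 6)
N(-71, 107) - M(171, g) = 6 - (42 - 1*62) = 6 - (42 - 62) = 6 - 1*(-20) = 6 + 20 = 26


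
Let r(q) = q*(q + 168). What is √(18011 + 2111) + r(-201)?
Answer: 6633 + √20122 ≈ 6774.9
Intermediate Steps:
r(q) = q*(168 + q)
√(18011 + 2111) + r(-201) = √(18011 + 2111) - 201*(168 - 201) = √20122 - 201*(-33) = √20122 + 6633 = 6633 + √20122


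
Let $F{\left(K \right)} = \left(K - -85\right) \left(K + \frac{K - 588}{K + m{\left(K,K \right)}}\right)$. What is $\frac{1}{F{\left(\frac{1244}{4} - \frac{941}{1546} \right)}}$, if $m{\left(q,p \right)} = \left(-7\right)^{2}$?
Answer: $\frac{1327993861804}{162573839863379175} \approx 8.1686 \cdot 10^{-6}$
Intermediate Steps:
$m{\left(q,p \right)} = 49$
$F{\left(K \right)} = \left(85 + K\right) \left(K + \frac{-588 + K}{49 + K}\right)$ ($F{\left(K \right)} = \left(K - -85\right) \left(K + \frac{K - 588}{K + 49}\right) = \left(K + 85\right) \left(K + \frac{-588 + K}{49 + K}\right) = \left(85 + K\right) \left(K + \frac{-588 + K}{49 + K}\right)$)
$\frac{1}{F{\left(\frac{1244}{4} - \frac{941}{1546} \right)}} = \frac{1}{\frac{1}{49 + \left(\frac{1244}{4} - \frac{941}{1546}\right)} \left(-49980 + \left(\frac{1244}{4} - \frac{941}{1546}\right)^{3} + 135 \left(\frac{1244}{4} - \frac{941}{1546}\right)^{2} + 3662 \left(\frac{1244}{4} - \frac{941}{1546}\right)\right)} = \frac{1}{\frac{1}{49 + \left(1244 \cdot \frac{1}{4} - \frac{941}{1546}\right)} \left(-49980 + \left(1244 \cdot \frac{1}{4} - \frac{941}{1546}\right)^{3} + 135 \left(1244 \cdot \frac{1}{4} - \frac{941}{1546}\right)^{2} + 3662 \left(1244 \cdot \frac{1}{4} - \frac{941}{1546}\right)\right)} = \frac{1}{\frac{1}{49 + \left(311 - \frac{941}{1546}\right)} \left(-49980 + \left(311 - \frac{941}{1546}\right)^{3} + 135 \left(311 - \frac{941}{1546}\right)^{2} + 3662 \left(311 - \frac{941}{1546}\right)\right)} = \frac{1}{\frac{1}{49 + \frac{479865}{1546}} \left(-49980 + \left(\frac{479865}{1546}\right)^{3} + 135 \left(\frac{479865}{1546}\right)^{2} + 3662 \cdot \frac{479865}{1546}\right)} = \frac{1}{\frac{1}{\frac{555619}{1546}} \left(-49980 + \frac{110498714241539625}{3695119336} + 135 \cdot \frac{230270418225}{2390116} + \frac{878632815}{773}\right)} = \frac{1}{\frac{1546}{555619} \left(-49980 + \frac{110498714241539625}{3695119336} + \frac{31086506460375}{2390116} + \frac{878632815}{773}\right)} = \frac{1}{\frac{1546}{555619} \cdot \frac{162573839863379175}{3695119336}} = \frac{1}{\frac{162573839863379175}{1327993861804}} = \frac{1327993861804}{162573839863379175}$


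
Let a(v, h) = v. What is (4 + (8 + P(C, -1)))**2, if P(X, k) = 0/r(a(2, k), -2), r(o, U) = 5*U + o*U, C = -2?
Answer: 144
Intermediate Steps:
r(o, U) = 5*U + U*o
P(X, k) = 0 (P(X, k) = 0/((-2*(5 + 2))) = 0/((-2*7)) = 0/(-14) = 0*(-1/14) = 0)
(4 + (8 + P(C, -1)))**2 = (4 + (8 + 0))**2 = (4 + 8)**2 = 12**2 = 144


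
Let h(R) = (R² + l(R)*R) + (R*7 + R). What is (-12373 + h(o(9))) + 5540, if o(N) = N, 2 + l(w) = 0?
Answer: -6698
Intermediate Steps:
l(w) = -2 (l(w) = -2 + 0 = -2)
h(R) = R² + 6*R (h(R) = (R² - 2*R) + (R*7 + R) = (R² - 2*R) + (7*R + R) = (R² - 2*R) + 8*R = R² + 6*R)
(-12373 + h(o(9))) + 5540 = (-12373 + 9*(6 + 9)) + 5540 = (-12373 + 9*15) + 5540 = (-12373 + 135) + 5540 = -12238 + 5540 = -6698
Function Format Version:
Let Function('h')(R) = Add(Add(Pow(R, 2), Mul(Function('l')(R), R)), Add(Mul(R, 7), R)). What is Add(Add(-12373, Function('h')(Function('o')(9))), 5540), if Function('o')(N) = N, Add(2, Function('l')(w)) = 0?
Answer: -6698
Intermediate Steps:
Function('l')(w) = -2 (Function('l')(w) = Add(-2, 0) = -2)
Function('h')(R) = Add(Pow(R, 2), Mul(6, R)) (Function('h')(R) = Add(Add(Pow(R, 2), Mul(-2, R)), Add(Mul(R, 7), R)) = Add(Add(Pow(R, 2), Mul(-2, R)), Add(Mul(7, R), R)) = Add(Add(Pow(R, 2), Mul(-2, R)), Mul(8, R)) = Add(Pow(R, 2), Mul(6, R)))
Add(Add(-12373, Function('h')(Function('o')(9))), 5540) = Add(Add(-12373, Mul(9, Add(6, 9))), 5540) = Add(Add(-12373, Mul(9, 15)), 5540) = Add(Add(-12373, 135), 5540) = Add(-12238, 5540) = -6698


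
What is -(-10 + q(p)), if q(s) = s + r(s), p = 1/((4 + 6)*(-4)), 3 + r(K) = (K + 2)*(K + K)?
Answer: 10499/800 ≈ 13.124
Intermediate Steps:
r(K) = -3 + 2*K*(2 + K) (r(K) = -3 + (K + 2)*(K + K) = -3 + (2 + K)*(2*K) = -3 + 2*K*(2 + K))
p = -1/40 (p = -1/4/10 = (1/10)*(-1/4) = -1/40 ≈ -0.025000)
q(s) = -3 + 2*s**2 + 5*s (q(s) = s + (-3 + 2*s**2 + 4*s) = -3 + 2*s**2 + 5*s)
-(-10 + q(p)) = -(-10 + (-3 + 2*(-1/40)**2 + 5*(-1/40))) = -(-10 + (-3 + 2*(1/1600) - 1/8)) = -(-10 + (-3 + 1/800 - 1/8)) = -(-10 - 2499/800) = -1*(-10499/800) = 10499/800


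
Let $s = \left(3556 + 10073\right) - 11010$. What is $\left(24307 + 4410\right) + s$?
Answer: $31336$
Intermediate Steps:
$s = 2619$ ($s = 13629 - 11010 = 2619$)
$\left(24307 + 4410\right) + s = \left(24307 + 4410\right) + 2619 = 28717 + 2619 = 31336$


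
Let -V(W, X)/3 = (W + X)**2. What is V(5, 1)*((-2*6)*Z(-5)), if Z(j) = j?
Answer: -6480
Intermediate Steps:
V(W, X) = -3*(W + X)**2
V(5, 1)*((-2*6)*Z(-5)) = (-3*(5 + 1)**2)*(-2*6*(-5)) = (-3*6**2)*(-12*(-5)) = -3*36*60 = -108*60 = -6480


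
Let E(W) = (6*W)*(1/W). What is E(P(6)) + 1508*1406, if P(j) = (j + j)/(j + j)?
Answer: 2120254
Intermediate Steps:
P(j) = 1 (P(j) = (2*j)/((2*j)) = (2*j)*(1/(2*j)) = 1)
E(W) = 6 (E(W) = (6*W)/W = 6)
E(P(6)) + 1508*1406 = 6 + 1508*1406 = 6 + 2120248 = 2120254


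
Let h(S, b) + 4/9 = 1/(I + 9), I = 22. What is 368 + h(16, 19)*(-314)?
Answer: 138782/279 ≈ 497.43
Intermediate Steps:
h(S, b) = -115/279 (h(S, b) = -4/9 + 1/(22 + 9) = -4/9 + 1/31 = -115/279)
368 + h(16, 19)*(-314) = 368 - 115/279*(-314) = 368 + 36110/279 = 138782/279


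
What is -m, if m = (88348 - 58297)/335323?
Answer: -30051/335323 ≈ -0.089618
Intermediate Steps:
m = 30051/335323 (m = 30051*(1/335323) = 30051/335323 ≈ 0.089618)
-m = -1*30051/335323 = -30051/335323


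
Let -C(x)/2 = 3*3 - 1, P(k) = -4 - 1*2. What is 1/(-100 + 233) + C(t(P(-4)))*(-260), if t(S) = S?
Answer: 553281/133 ≈ 4160.0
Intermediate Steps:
P(k) = -6 (P(k) = -4 - 2 = -6)
C(x) = -16 (C(x) = -2*(3*3 - 1) = -2*(9 - 1) = -2*8 = -16)
1/(-100 + 233) + C(t(P(-4)))*(-260) = 1/(-100 + 233) - 16*(-260) = 1/133 + 4160 = 553281/133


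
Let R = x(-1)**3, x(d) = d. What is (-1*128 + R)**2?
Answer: 16641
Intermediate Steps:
R = -1 (R = (-1)**3 = -1)
(-1*128 + R)**2 = (-1*128 - 1)**2 = (-128 - 1)**2 = (-129)**2 = 16641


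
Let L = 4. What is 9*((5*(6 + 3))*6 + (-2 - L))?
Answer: 2376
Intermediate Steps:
9*((5*(6 + 3))*6 + (-2 - L)) = 9*((5*(6 + 3))*6 + (-2 - 1*4)) = 9*((5*9)*6 + (-2 - 4)) = 9*(45*6 - 6) = 9*(270 - 6) = 9*264 = 2376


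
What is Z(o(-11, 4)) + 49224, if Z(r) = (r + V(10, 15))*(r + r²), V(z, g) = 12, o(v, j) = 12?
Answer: 52968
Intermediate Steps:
Z(r) = (12 + r)*(r + r²) (Z(r) = (r + 12)*(r + r²) = (12 + r)*(r + r²))
Z(o(-11, 4)) + 49224 = 12*(12 + 12² + 13*12) + 49224 = 12*(12 + 144 + 156) + 49224 = 12*312 + 49224 = 3744 + 49224 = 52968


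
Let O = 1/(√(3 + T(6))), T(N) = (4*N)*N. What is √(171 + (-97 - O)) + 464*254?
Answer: 117856 + √(32634 - 21*√3)/21 ≈ 1.1786e+5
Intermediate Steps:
T(N) = 4*N²
O = √3/21 (O = 1/(√(3 + 4*6²)) = 1/(√(3 + 4*36)) = 1/(√(3 + 144)) = 1/(√147) = 1/(7*√3) = √3/21 ≈ 0.082479)
√(171 + (-97 - O)) + 464*254 = √(171 + (-97 - √3/21)) + 464*254 = √(171 + (-97 - √3/21)) + 117856 = √(74 - √3/21) + 117856 = 117856 + √(74 - √3/21)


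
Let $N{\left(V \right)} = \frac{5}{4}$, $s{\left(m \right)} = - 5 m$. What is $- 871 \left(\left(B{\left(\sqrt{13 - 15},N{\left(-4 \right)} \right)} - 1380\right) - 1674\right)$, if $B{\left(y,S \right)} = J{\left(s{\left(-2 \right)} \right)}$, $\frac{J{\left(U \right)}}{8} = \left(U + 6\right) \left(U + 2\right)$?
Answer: $1322178$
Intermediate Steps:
$J{\left(U \right)} = 8 \left(2 + U\right) \left(6 + U\right)$ ($J{\left(U \right)} = 8 \left(U + 6\right) \left(U + 2\right) = 8 \left(6 + U\right) \left(2 + U\right) = 8 \left(2 + U\right) \left(6 + U\right)$)
$N{\left(V \right)} = \frac{5}{4}$ ($N{\left(V \right)} = 5 \cdot \frac{1}{4} = \frac{5}{4}$)
$B{\left(y,S \right)} = 1536$ ($B{\left(y,S \right)} = 96 + 8 \left(\left(-5\right) \left(-2\right)\right)^{2} + 64 \left(\left(-5\right) \left(-2\right)\right) = 96 + 8 \cdot 10^{2} + 64 \cdot 10 = 96 + 8 \cdot 100 + 640 = 96 + 800 + 640 = 1536$)
$- 871 \left(\left(B{\left(\sqrt{13 - 15},N{\left(-4 \right)} \right)} - 1380\right) - 1674\right) = - 871 \left(\left(1536 - 1380\right) - 1674\right) = - 871 \left(156 - 1674\right) = \left(-871\right) \left(-1518\right) = 1322178$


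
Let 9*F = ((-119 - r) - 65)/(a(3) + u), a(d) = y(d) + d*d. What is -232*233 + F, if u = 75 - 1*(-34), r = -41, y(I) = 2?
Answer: -58380623/1080 ≈ -54056.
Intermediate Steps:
a(d) = 2 + d² (a(d) = 2 + d*d = 2 + d²)
u = 109 (u = 75 + 34 = 109)
F = -143/1080 (F = (((-119 - 1*(-41)) - 65)/((2 + 3²) + 109))/9 = (((-119 + 41) - 65)/((2 + 9) + 109))/9 = ((-78 - 65)/(11 + 109))/9 = (-143/120)/9 = (-143*1/120)/9 = (⅑)*(-143/120) = -143/1080 ≈ -0.13241)
-232*233 + F = -232*233 - 143/1080 = -54056 - 143/1080 = -58380623/1080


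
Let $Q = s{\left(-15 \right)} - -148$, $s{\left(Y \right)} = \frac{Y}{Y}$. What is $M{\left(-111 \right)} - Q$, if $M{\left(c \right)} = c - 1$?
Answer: $-261$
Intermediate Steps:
$M{\left(c \right)} = -1 + c$ ($M{\left(c \right)} = c - 1 = -1 + c$)
$s{\left(Y \right)} = 1$
$Q = 149$ ($Q = 1 - -148 = 1 + 148 = 149$)
$M{\left(-111 \right)} - Q = \left(-1 - 111\right) - 149 = -112 - 149 = -261$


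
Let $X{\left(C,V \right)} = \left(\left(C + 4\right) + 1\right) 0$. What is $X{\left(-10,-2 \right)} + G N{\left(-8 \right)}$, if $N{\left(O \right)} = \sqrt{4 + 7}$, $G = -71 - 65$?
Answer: $- 136 \sqrt{11} \approx -451.06$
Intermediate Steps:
$X{\left(C,V \right)} = 0$ ($X{\left(C,V \right)} = \left(\left(4 + C\right) + 1\right) 0 = \left(5 + C\right) 0 = 0$)
$G = -136$ ($G = -71 - 65 = -136$)
$N{\left(O \right)} = \sqrt{11}$
$X{\left(-10,-2 \right)} + G N{\left(-8 \right)} = 0 - 136 \sqrt{11} = - 136 \sqrt{11}$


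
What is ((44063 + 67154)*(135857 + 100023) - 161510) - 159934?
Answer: 26233544516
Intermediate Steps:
((44063 + 67154)*(135857 + 100023) - 161510) - 159934 = (111217*235880 - 161510) - 159934 = (26233865960 - 161510) - 159934 = 26233704450 - 159934 = 26233544516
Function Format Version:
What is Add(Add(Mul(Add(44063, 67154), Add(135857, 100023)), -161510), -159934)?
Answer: 26233544516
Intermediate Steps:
Add(Add(Mul(Add(44063, 67154), Add(135857, 100023)), -161510), -159934) = Add(Add(Mul(111217, 235880), -161510), -159934) = Add(Add(26233865960, -161510), -159934) = Add(26233704450, -159934) = 26233544516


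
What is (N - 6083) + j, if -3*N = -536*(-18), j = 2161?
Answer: -7138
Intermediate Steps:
N = -3216 (N = -(-536)*(-18)/3 = -⅓*9648 = -3216)
(N - 6083) + j = (-3216 - 6083) + 2161 = -9299 + 2161 = -7138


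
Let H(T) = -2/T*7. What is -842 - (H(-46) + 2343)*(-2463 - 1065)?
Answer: 190125722/23 ≈ 8.2663e+6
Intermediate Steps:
H(T) = -14/T
-842 - (H(-46) + 2343)*(-2463 - 1065) = -842 - (-14/(-46) + 2343)*(-2463 - 1065) = -842 - (-14*(-1/46) + 2343)*(-3528) = -842 - (7/23 + 2343)*(-3528) = -842 - 53896*(-3528)/23 = -842 - 1*(-190145088/23) = -842 + 190145088/23 = 190125722/23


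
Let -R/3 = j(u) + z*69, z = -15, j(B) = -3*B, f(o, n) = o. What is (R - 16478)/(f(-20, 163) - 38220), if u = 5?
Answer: 833/2390 ≈ 0.34854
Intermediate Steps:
R = 3150 (R = -3*(-3*5 - 15*69) = -3*(-15 - 1035) = -3*(-1050) = 3150)
(R - 16478)/(f(-20, 163) - 38220) = (3150 - 16478)/(-20 - 38220) = -13328/(-38240) = -13328*(-1/38240) = 833/2390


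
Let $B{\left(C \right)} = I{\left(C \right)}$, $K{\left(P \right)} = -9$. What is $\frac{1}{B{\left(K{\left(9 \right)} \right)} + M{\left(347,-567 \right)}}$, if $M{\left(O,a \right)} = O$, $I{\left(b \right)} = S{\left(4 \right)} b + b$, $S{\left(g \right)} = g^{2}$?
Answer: $\frac{1}{194} \approx 0.0051546$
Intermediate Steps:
$I{\left(b \right)} = 17 b$ ($I{\left(b \right)} = 4^{2} b + b = 16 b + b = 17 b$)
$B{\left(C \right)} = 17 C$
$\frac{1}{B{\left(K{\left(9 \right)} \right)} + M{\left(347,-567 \right)}} = \frac{1}{17 \left(-9\right) + 347} = \frac{1}{-153 + 347} = \frac{1}{194}$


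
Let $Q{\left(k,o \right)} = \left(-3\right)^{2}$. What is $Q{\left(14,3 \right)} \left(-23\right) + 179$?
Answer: $-28$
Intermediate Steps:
$Q{\left(k,o \right)} = 9$
$Q{\left(14,3 \right)} \left(-23\right) + 179 = 9 \left(-23\right) + 179 = -207 + 179 = -28$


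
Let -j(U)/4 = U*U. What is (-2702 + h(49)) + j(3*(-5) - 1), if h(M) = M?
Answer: -3677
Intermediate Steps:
j(U) = -4*U² (j(U) = -4*U*U = -4*U²)
(-2702 + h(49)) + j(3*(-5) - 1) = (-2702 + 49) - 4*(3*(-5) - 1)² = -2653 - 4*(-15 - 1)² = -2653 - 4*(-16)² = -2653 - 4*256 = -2653 - 1024 = -3677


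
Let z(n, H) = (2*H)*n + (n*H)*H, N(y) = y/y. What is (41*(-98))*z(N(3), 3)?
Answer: -60270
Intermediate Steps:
N(y) = 1
z(n, H) = n*H² + 2*H*n (z(n, H) = 2*H*n + (H*n)*H = 2*H*n + n*H² = n*H² + 2*H*n)
(41*(-98))*z(N(3), 3) = (41*(-98))*(3*1*(2 + 3)) = -12054*5 = -4018*15 = -60270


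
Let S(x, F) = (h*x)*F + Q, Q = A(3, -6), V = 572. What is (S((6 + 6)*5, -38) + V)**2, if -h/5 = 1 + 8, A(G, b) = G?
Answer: 10645080625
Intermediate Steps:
Q = 3
h = -45 (h = -5*(1 + 8) = -5*9 = -45)
S(x, F) = 3 - 45*F*x (S(x, F) = (-45*x)*F + 3 = -45*F*x + 3 = 3 - 45*F*x)
(S((6 + 6)*5, -38) + V)**2 = ((3 - 45*(-38)*(6 + 6)*5) + 572)**2 = ((3 - 45*(-38)*12*5) + 572)**2 = ((3 - 45*(-38)*60) + 572)**2 = ((3 + 102600) + 572)**2 = (102603 + 572)**2 = 103175**2 = 10645080625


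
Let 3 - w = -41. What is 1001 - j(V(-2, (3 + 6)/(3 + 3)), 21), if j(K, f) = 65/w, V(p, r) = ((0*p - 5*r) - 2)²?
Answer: 43979/44 ≈ 999.52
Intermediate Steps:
w = 44 (w = 3 - 1*(-41) = 3 + 41 = 44)
V(p, r) = (-2 - 5*r)² (V(p, r) = ((0 - 5*r) - 2)² = (-5*r - 2)² = (-2 - 5*r)²)
j(K, f) = 65/44
1001 - j(V(-2, (3 + 6)/(3 + 3)), 21) = 1001 - 1*65/44 = 1001 - 65/44 = 43979/44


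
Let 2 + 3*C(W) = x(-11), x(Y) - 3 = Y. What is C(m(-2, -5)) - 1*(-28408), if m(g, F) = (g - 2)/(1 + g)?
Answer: 85214/3 ≈ 28405.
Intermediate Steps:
x(Y) = 3 + Y
m(g, F) = (-2 + g)/(1 + g)
C(W) = -10/3 (C(W) = -⅔ + (3 - 11)/3 = -⅔ + (⅓)*(-8) = -⅔ - 8/3 = -10/3)
C(m(-2, -5)) - 1*(-28408) = -10/3 - 1*(-28408) = -10/3 + 28408 = 85214/3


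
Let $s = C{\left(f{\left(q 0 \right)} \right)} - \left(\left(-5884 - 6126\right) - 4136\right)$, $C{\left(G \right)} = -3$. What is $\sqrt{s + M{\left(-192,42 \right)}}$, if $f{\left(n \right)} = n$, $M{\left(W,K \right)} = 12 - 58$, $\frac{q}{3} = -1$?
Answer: $\sqrt{16097} \approx 126.87$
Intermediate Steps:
$q = -3$ ($q = 3 \left(-1\right) = -3$)
$M{\left(W,K \right)} = -46$ ($M{\left(W,K \right)} = 12 - 58 = -46$)
$s = 16143$ ($s = -3 - \left(\left(-5884 - 6126\right) - 4136\right) = -3 - \left(-12010 - 4136\right) = -3 - -16146 = -3 + 16146 = 16143$)
$\sqrt{s + M{\left(-192,42 \right)}} = \sqrt{16143 - 46} = \sqrt{16097}$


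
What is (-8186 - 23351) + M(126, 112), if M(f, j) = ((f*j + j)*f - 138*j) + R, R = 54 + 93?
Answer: 1745378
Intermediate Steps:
R = 147
M(f, j) = 147 - 138*j + f*(j + f*j) (M(f, j) = ((f*j + j)*f - 138*j) + 147 = ((j + f*j)*f - 138*j) + 147 = (f*(j + f*j) - 138*j) + 147 = (-138*j + f*(j + f*j)) + 147 = 147 - 138*j + f*(j + f*j))
(-8186 - 23351) + M(126, 112) = (-8186 - 23351) + (147 - 138*112 + 126*112 + 112*126²) = -31537 + (147 - 15456 + 14112 + 112*15876) = -31537 + (147 - 15456 + 14112 + 1778112) = -31537 + 1776915 = 1745378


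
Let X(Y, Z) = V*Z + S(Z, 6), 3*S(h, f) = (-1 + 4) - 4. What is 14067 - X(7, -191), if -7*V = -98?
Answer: 50224/3 ≈ 16741.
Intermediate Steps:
S(h, f) = -⅓ (S(h, f) = ((-1 + 4) - 4)/3 = (3 - 4)/3 = (⅓)*(-1) = -⅓)
V = 14 (V = -⅐*(-98) = 14)
X(Y, Z) = -⅓ + 14*Z (X(Y, Z) = 14*Z - ⅓ = -⅓ + 14*Z)
14067 - X(7, -191) = 14067 - (-⅓ + 14*(-191)) = 14067 - (-⅓ - 2674) = 14067 - 1*(-8023/3) = 14067 + 8023/3 = 50224/3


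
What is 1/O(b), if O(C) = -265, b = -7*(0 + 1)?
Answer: -1/265 ≈ -0.0037736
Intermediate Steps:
b = -7 (b = -7*1 = -7)
1/O(b) = 1/(-265) = -1/265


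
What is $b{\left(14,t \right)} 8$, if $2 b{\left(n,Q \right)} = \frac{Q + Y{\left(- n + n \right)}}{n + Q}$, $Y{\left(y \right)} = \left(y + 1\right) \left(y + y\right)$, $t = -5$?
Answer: $- \frac{20}{9} \approx -2.2222$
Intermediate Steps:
$Y{\left(y \right)} = 2 y \left(1 + y\right)$ ($Y{\left(y \right)} = \left(1 + y\right) 2 y = 2 y \left(1 + y\right)$)
$b{\left(n,Q \right)} = \frac{Q}{2 \left(Q + n\right)}$ ($b{\left(n,Q \right)} = \frac{\left(Q + 2 \left(- n + n\right) \left(1 + \left(- n + n\right)\right)\right) \frac{1}{n + Q}}{2} = \frac{\left(Q + 2 \cdot 0 \left(1 + 0\right)\right) \frac{1}{Q + n}}{2} = \frac{\left(Q + 2 \cdot 0 \cdot 1\right) \frac{1}{Q + n}}{2} = \frac{\left(Q + 0\right) \frac{1}{Q + n}}{2} = \frac{Q \frac{1}{Q + n}}{2} = \frac{Q}{2 \left(Q + n\right)}$)
$b{\left(14,t \right)} 8 = \frac{1}{2} \left(-5\right) \frac{1}{-5 + 14} \cdot 8 = \frac{1}{2} \left(-5\right) \frac{1}{9} \cdot 8 = \left(- \frac{5}{18}\right) 8 = - \frac{20}{9}$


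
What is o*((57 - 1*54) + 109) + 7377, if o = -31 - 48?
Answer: -1471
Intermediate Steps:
o = -79
o*((57 - 1*54) + 109) + 7377 = -79*((57 - 1*54) + 109) + 7377 = -79*((57 - 54) + 109) + 7377 = -79*(3 + 109) + 7377 = -79*112 + 7377 = -8848 + 7377 = -1471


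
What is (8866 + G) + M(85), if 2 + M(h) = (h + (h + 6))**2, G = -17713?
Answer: 22127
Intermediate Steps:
M(h) = -2 + (6 + 2*h)**2 (M(h) = -2 + (h + (h + 6))**2 = -2 + (h + (6 + h))**2 = -2 + (6 + 2*h)**2)
(8866 + G) + M(85) = (8866 - 17713) + (-2 + 4*(3 + 85)**2) = -8847 + (-2 + 4*88**2) = -8847 + (-2 + 4*7744) = -8847 + (-2 + 30976) = -8847 + 30974 = 22127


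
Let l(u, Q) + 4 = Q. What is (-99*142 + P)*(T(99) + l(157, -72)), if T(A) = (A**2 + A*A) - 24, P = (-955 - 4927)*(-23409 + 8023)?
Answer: 1764665655788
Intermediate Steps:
l(u, Q) = -4 + Q
P = 90500452 (P = -5882*(-15386) = 90500452)
T(A) = -24 + 2*A**2 (T(A) = (A**2 + A**2) - 24 = 2*A**2 - 24 = -24 + 2*A**2)
(-99*142 + P)*(T(99) + l(157, -72)) = (-99*142 + 90500452)*((-24 + 2*99**2) + (-4 - 72)) = (-14058 + 90500452)*((-24 + 2*9801) - 76) = 90486394*((-24 + 19602) - 76) = 90486394*(19578 - 76) = 90486394*19502 = 1764665655788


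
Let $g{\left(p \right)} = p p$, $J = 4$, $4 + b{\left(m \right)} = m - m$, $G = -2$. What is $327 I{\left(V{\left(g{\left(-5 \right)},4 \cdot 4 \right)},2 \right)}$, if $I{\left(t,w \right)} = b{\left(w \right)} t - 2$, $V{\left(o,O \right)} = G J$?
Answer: $9810$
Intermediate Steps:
$b{\left(m \right)} = -4$ ($b{\left(m \right)} = -4 + \left(m - m\right) = -4 + 0 = -4$)
$g{\left(p \right)} = p^{2}$
$V{\left(o,O \right)} = -8$ ($V{\left(o,O \right)} = \left(-2\right) 4 = -8$)
$I{\left(t,w \right)} = -2 - 4 t$ ($I{\left(t,w \right)} = - 4 t - 2 = -2 - 4 t$)
$327 I{\left(V{\left(g{\left(-5 \right)},4 \cdot 4 \right)},2 \right)} = 327 \left(-2 - -32\right) = 327 \left(-2 + 32\right) = 327 \cdot 30 = 9810$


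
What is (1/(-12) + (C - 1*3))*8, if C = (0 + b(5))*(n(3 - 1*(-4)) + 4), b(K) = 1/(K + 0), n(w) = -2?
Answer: -322/15 ≈ -21.467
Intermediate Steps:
b(K) = 1/K
C = 2/5 (C = (0 + 1/5)*(-2 + 4) = (0 + 1/5)*2 = (1/5)*2 = 2/5 ≈ 0.40000)
(1/(-12) + (C - 1*3))*8 = (1/(-12) + (2/5 - 1*3))*8 = (1*(-1/12) + (2/5 - 3))*8 = (-1/12 - 13/5)*8 = -161/60*8 = -322/15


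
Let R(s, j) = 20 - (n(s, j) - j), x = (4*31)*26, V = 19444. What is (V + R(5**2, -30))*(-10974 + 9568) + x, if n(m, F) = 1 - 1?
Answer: -27320980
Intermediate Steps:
n(m, F) = 0
x = 3224 (x = 124*26 = 3224)
R(s, j) = 20 + j (R(s, j) = 20 - (0 - j) = 20 - (-1)*j = 20 + j)
(V + R(5**2, -30))*(-10974 + 9568) + x = (19444 + (20 - 30))*(-10974 + 9568) + 3224 = (19444 - 10)*(-1406) + 3224 = 19434*(-1406) + 3224 = -27324204 + 3224 = -27320980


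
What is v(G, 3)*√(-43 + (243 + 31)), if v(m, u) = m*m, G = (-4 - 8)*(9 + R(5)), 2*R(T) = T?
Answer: 19044*√231 ≈ 2.8944e+5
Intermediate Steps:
R(T) = T/2
G = -138 (G = (-4 - 8)*(9 + (½)*5) = -12*(9 + 5/2) = -12*23/2 = -138)
v(m, u) = m²
v(G, 3)*√(-43 + (243 + 31)) = (-138)²*√(-43 + (243 + 31)) = 19044*√(-43 + 274) = 19044*√231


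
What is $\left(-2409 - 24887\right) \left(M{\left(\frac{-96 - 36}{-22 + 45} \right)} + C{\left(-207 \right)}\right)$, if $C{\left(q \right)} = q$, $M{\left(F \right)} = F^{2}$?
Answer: $\frac{2513388384}{529} \approx 4.7512 \cdot 10^{6}$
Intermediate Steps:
$\left(-2409 - 24887\right) \left(M{\left(\frac{-96 - 36}{-22 + 45} \right)} + C{\left(-207 \right)}\right) = \left(-2409 - 24887\right) \left(\left(\frac{-96 - 36}{-22 + 45}\right)^{2} - 207\right) = - 27296 \left(\left(- \frac{132}{23}\right)^{2} - 207\right) = - 27296 \left(\frac{17424}{529} - 207\right) = \left(-27296\right) \left(- \frac{92079}{529}\right) = \frac{2513388384}{529}$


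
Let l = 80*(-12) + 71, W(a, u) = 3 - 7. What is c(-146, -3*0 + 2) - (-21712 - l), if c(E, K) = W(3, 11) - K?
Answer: 20817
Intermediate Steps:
W(a, u) = -4
c(E, K) = -4 - K
l = -889 (l = -960 + 71 = -889)
c(-146, -3*0 + 2) - (-21712 - l) = (-4 - (-3*0 + 2)) - (-21712 - 1*(-889)) = (-4 - (0 + 2)) - (-21712 + 889) = (-4 - 1*2) - 1*(-20823) = (-4 - 2) + 20823 = -6 + 20823 = 20817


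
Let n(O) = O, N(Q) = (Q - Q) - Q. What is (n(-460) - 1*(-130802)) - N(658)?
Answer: 131000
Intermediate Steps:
N(Q) = -Q (N(Q) = 0 - Q = -Q)
(n(-460) - 1*(-130802)) - N(658) = (-460 - 1*(-130802)) - (-1)*658 = (-460 + 130802) - 1*(-658) = 130342 + 658 = 131000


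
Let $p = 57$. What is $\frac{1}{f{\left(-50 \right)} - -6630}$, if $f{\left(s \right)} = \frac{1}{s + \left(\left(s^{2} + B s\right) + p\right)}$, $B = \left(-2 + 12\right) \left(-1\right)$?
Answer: $\frac{3007}{19936411} \approx 0.00015083$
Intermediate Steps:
$B = -10$ ($B = 10 \left(-1\right) = -10$)
$f{\left(s \right)} = \frac{1}{57 + s^{2} - 9 s}$ ($f{\left(s \right)} = \frac{1}{s + \left(\left(s^{2} - 10 s\right) + 57\right)} = \frac{1}{s + \left(57 + s^{2} - 10 s\right)} = \frac{1}{57 + s^{2} - 9 s}$)
$\frac{1}{f{\left(-50 \right)} - -6630} = \frac{1}{\frac{1}{57 + \left(-50\right)^{2} - -450} - -6630} = \frac{1}{\frac{1}{57 + 2500 + 450} + 6630} = \frac{1}{\frac{1}{3007} + 6630} = \frac{1}{\frac{19936411}{3007}} = \frac{3007}{19936411}$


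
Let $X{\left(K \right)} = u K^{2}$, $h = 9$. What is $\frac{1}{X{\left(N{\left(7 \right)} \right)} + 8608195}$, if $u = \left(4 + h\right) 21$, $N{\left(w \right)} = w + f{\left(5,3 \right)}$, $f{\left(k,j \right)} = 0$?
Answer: $\frac{1}{8621572} \approx 1.1599 \cdot 10^{-7}$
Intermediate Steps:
$N{\left(w \right)} = w$ ($N{\left(w \right)} = w + 0 = w$)
$u = 273$ ($u = \left(4 + 9\right) 21 = 13 \cdot 21 = 273$)
$X{\left(K \right)} = 273 K^{2}$
$\frac{1}{X{\left(N{\left(7 \right)} \right)} + 8608195} = \frac{1}{273 \cdot 7^{2} + 8608195} = \frac{1}{273 \cdot 49 + 8608195} = \frac{1}{13377 + 8608195} = \frac{1}{8621572}$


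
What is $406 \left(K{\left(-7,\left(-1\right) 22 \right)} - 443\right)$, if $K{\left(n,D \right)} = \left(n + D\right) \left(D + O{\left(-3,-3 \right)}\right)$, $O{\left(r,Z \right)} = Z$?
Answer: $114492$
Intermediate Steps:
$K{\left(n,D \right)} = \left(-3 + D\right) \left(D + n\right)$ ($K{\left(n,D \right)} = \left(n + D\right) \left(D - 3\right) = \left(D + n\right) \left(-3 + D\right) = \left(-3 + D\right) \left(D + n\right)$)
$406 \left(K{\left(-7,\left(-1\right) 22 \right)} - 443\right) = 406 \left(\left(\left(\left(-1\right) 22\right)^{2} - 3 \left(\left(-1\right) 22\right) - -21 + \left(-1\right) 22 \left(-7\right)\right) - 443\right) = 406 \left(\left(\left(-22\right)^{2} - -66 + 21 - -154\right) - 443\right) = 406 \left(\left(484 + 66 + 21 + 154\right) - 443\right) = 406 \left(725 - 443\right) = 406 \cdot 282 = 114492$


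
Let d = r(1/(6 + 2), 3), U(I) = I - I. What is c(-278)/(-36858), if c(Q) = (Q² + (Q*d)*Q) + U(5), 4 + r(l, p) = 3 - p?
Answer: 38642/6143 ≈ 6.2904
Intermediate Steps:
U(I) = 0
r(l, p) = -1 - p (r(l, p) = -4 + (3 - p) = -1 - p)
d = -4 (d = -1 - 1*3 = -1 - 3 = -4)
c(Q) = -3*Q² (c(Q) = (Q² + (Q*(-4))*Q) + 0 = (Q² + (-4*Q)*Q) + 0 = (Q² - 4*Q²) + 0 = -3*Q² + 0 = -3*Q²)
c(-278)/(-36858) = -3*(-278)²/(-36858) = -3*77284*(-1/36858) = -231852*(-1/36858) = 38642/6143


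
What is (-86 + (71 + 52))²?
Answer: 1369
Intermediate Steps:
(-86 + (71 + 52))² = (-86 + 123)² = 37² = 1369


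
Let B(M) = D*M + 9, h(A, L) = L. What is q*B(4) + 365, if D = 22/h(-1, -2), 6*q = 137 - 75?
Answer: 10/3 ≈ 3.3333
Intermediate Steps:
q = 31/3 (q = (137 - 75)/6 = (⅙)*62 = 31/3 ≈ 10.333)
D = -11 (D = 22/(-2) = 22*(-½) = -11)
B(M) = 9 - 11*M (B(M) = -11*M + 9 = 9 - 11*M)
q*B(4) + 365 = 31*(9 - 11*4)/3 + 365 = 31*(9 - 44)/3 + 365 = (31/3)*(-35) + 365 = -1085/3 + 365 = 10/3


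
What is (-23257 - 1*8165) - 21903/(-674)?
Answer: -21156525/674 ≈ -31390.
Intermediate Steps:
(-23257 - 1*8165) - 21903/(-674) = (-23257 - 8165) - 21903*(-1)/674 = -31422 - 1*(-21903/674) = -31422 + 21903/674 = -21156525/674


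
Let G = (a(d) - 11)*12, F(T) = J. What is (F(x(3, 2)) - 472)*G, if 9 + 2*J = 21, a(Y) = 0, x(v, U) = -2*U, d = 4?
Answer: 61512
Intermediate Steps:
J = 6 (J = -9/2 + (½)*21 = -9/2 + 21/2 = 6)
F(T) = 6
G = -132 (G = (0 - 11)*12 = -11*12 = -132)
(F(x(3, 2)) - 472)*G = (6 - 472)*(-132) = -466*(-132) = 61512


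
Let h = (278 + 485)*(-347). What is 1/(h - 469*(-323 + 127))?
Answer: -1/172837 ≈ -5.7858e-6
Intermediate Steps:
h = -264761 (h = 763*(-347) = -264761)
1/(h - 469*(-323 + 127)) = 1/(-264761 - 469*(-323 + 127)) = 1/(-264761 - 469*(-196)) = 1/(-264761 + 91924) = 1/(-172837) = -1/172837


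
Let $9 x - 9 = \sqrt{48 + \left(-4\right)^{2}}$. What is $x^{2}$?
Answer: $\frac{289}{81} \approx 3.5679$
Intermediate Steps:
$x = \frac{17}{9}$ ($x = 1 + \frac{\sqrt{48 + \left(-4\right)^{2}}}{9} = 1 + \frac{\sqrt{48 + 16}}{9} = 1 + \frac{\sqrt{64}}{9} = 1 + \frac{1}{9} \cdot 8 = 1 + \frac{8}{9} = \frac{17}{9} \approx 1.8889$)
$x^{2} = \left(\frac{17}{9}\right)^{2} = \frac{289}{81}$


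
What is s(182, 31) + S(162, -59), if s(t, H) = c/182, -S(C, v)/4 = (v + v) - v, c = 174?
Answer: 21563/91 ≈ 236.96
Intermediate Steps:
S(C, v) = -4*v (S(C, v) = -4*((v + v) - v) = -4*(2*v - v) = -4*v)
s(t, H) = 87/91 (s(t, H) = 174/182 = 174*(1/182) = 87/91)
s(182, 31) + S(162, -59) = 87/91 - 4*(-59) = 87/91 + 236 = 21563/91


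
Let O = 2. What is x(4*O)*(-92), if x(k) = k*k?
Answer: -5888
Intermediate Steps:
x(k) = k²
x(4*O)*(-92) = (4*2)²*(-92) = 8²*(-92) = 64*(-92) = -5888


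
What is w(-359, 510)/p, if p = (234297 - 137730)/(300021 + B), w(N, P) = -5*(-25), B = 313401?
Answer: 25559250/32189 ≈ 794.04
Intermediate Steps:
w(N, P) = 125
p = 32189/204474 (p = (234297 - 137730)/(300021 + 313401) = 96567/613422 = 96567*(1/613422) = 32189/204474 ≈ 0.15742)
w(-359, 510)/p = 125/(32189/204474) = 125*(204474/32189) = 25559250/32189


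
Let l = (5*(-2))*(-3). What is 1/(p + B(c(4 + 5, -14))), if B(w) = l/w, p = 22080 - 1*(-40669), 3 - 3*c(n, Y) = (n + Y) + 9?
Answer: 1/62659 ≈ 1.5959e-5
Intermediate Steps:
l = 30 (l = -10*(-3) = 30)
c(n, Y) = -2 - Y/3 - n/3 (c(n, Y) = 1 - ((n + Y) + 9)/3 = 1 - ((Y + n) + 9)/3 = 1 - (9 + Y + n)/3 = 1 + (-3 - Y/3 - n/3) = -2 - Y/3 - n/3)
p = 62749 (p = 22080 + 40669 = 62749)
B(w) = 30/w
1/(p + B(c(4 + 5, -14))) = 1/(62749 + 30/(-2 - ⅓*(-14) - (4 + 5)/3)) = 1/(62749 + 30/(-2 + 14/3 - ⅓*9)) = 1/(62749 + 30/(-2 + 14/3 - 3)) = 1/(62749 + 30/(-⅓)) = 1/(62749 + 30*(-3)) = 1/(62749 - 90) = 1/62659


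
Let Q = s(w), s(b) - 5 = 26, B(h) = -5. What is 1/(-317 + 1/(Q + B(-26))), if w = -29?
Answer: -26/8241 ≈ -0.0031550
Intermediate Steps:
s(b) = 31 (s(b) = 5 + 26 = 31)
Q = 31
1/(-317 + 1/(Q + B(-26))) = 1/(-317 + 1/(31 - 5)) = 1/(-317 + 1/26) = 1/(-8241/26) = -26/8241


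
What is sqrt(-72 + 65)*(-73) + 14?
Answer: 14 - 73*I*sqrt(7) ≈ 14.0 - 193.14*I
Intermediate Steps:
sqrt(-72 + 65)*(-73) + 14 = sqrt(-7)*(-73) + 14 = (I*sqrt(7))*(-73) + 14 = -73*I*sqrt(7) + 14 = 14 - 73*I*sqrt(7)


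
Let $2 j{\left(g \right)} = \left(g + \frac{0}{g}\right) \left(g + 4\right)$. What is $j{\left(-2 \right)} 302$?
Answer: $-604$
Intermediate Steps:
$j{\left(g \right)} = \frac{g \left(4 + g\right)}{2}$ ($j{\left(g \right)} = \frac{\left(g + \frac{0}{g}\right) \left(g + 4\right)}{2} = \frac{\left(g + 0\right) \left(4 + g\right)}{2} = \frac{g \left(4 + g\right)}{2}$)
$j{\left(-2 \right)} 302 = \frac{1}{2} \left(-2\right) \left(4 - 2\right) 302 = \frac{1}{2} \left(-2\right) 2 \cdot 302 = \left(-2\right) 302 = -604$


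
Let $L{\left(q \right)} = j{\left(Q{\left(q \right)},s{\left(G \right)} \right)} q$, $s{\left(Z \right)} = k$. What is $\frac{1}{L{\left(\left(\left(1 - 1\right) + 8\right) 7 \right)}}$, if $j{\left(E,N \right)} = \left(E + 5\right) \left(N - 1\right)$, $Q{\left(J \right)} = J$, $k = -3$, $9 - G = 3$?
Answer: $- \frac{1}{13664} \approx -7.3185 \cdot 10^{-5}$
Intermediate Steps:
$G = 6$ ($G = 9 - 3 = 6$)
$s{\left(Z \right)} = -3$
$j{\left(E,N \right)} = \left(-1 + N\right) \left(5 + E\right)$ ($j{\left(E,N \right)} = \left(5 + E\right) \left(-1 + N\right) = \left(-1 + N\right) \left(5 + E\right)$)
$L{\left(q \right)} = q \left(-20 - 4 q\right)$ ($L{\left(q \right)} = \left(-5 - q + 5 \left(-3\right) + q \left(-3\right)\right) q = \left(-5 - q - 15 - 3 q\right) q = \left(-20 - 4 q\right) q = q \left(-20 - 4 q\right)$)
$\frac{1}{L{\left(\left(\left(1 - 1\right) + 8\right) 7 \right)}} = \frac{1}{\left(-4\right) \left(\left(1 - 1\right) + 8\right) 7 \left(5 + \left(\left(1 - 1\right) + 8\right) 7\right)} = \frac{1}{\left(-4\right) \left(0 + 8\right) 7 \left(5 + \left(0 + 8\right) 7\right)} = \frac{1}{\left(-4\right) 8 \cdot 7 \left(5 + 8 \cdot 7\right)} = \frac{1}{\left(-4\right) 56 \left(5 + 56\right)} = \frac{1}{\left(-4\right) 56 \cdot 61} = \frac{1}{-13664} = - \frac{1}{13664}$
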